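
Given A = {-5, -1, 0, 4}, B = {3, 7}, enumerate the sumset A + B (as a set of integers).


A + B = {a + b : a ∈ A, b ∈ B}.
Enumerate all |A|·|B| = 4·2 = 8 pairs (a, b) and collect distinct sums.
a = -5: -5+3=-2, -5+7=2
a = -1: -1+3=2, -1+7=6
a = 0: 0+3=3, 0+7=7
a = 4: 4+3=7, 4+7=11
Collecting distinct sums: A + B = {-2, 2, 3, 6, 7, 11}
|A + B| = 6

A + B = {-2, 2, 3, 6, 7, 11}


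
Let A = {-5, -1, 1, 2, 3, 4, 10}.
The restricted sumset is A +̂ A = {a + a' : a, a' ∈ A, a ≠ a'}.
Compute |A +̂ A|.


Restricted sumset: A +̂ A = {a + a' : a ∈ A, a' ∈ A, a ≠ a'}.
Equivalently, take A + A and drop any sum 2a that is achievable ONLY as a + a for a ∈ A (i.e. sums representable only with equal summands).
Enumerate pairs (a, a') with a < a' (symmetric, so each unordered pair gives one sum; this covers all a ≠ a'):
  -5 + -1 = -6
  -5 + 1 = -4
  -5 + 2 = -3
  -5 + 3 = -2
  -5 + 4 = -1
  -5 + 10 = 5
  -1 + 1 = 0
  -1 + 2 = 1
  -1 + 3 = 2
  -1 + 4 = 3
  -1 + 10 = 9
  1 + 2 = 3
  1 + 3 = 4
  1 + 4 = 5
  1 + 10 = 11
  2 + 3 = 5
  2 + 4 = 6
  2 + 10 = 12
  3 + 4 = 7
  3 + 10 = 13
  4 + 10 = 14
Collected distinct sums: {-6, -4, -3, -2, -1, 0, 1, 2, 3, 4, 5, 6, 7, 9, 11, 12, 13, 14}
|A +̂ A| = 18
(Reference bound: |A +̂ A| ≥ 2|A| - 3 for |A| ≥ 2, with |A| = 7 giving ≥ 11.)

|A +̂ A| = 18


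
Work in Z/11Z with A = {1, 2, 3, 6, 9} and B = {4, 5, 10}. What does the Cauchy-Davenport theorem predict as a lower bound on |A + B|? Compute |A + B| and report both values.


Cauchy-Davenport: |A + B| ≥ min(p, |A| + |B| - 1) for A, B nonempty in Z/pZ.
|A| = 5, |B| = 3, p = 11.
CD lower bound = min(11, 5 + 3 - 1) = min(11, 7) = 7.
Compute A + B mod 11 directly:
a = 1: 1+4=5, 1+5=6, 1+10=0
a = 2: 2+4=6, 2+5=7, 2+10=1
a = 3: 3+4=7, 3+5=8, 3+10=2
a = 6: 6+4=10, 6+5=0, 6+10=5
a = 9: 9+4=2, 9+5=3, 9+10=8
A + B = {0, 1, 2, 3, 5, 6, 7, 8, 10}, so |A + B| = 9.
Verify: 9 ≥ 7? Yes ✓.

CD lower bound = 7, actual |A + B| = 9.


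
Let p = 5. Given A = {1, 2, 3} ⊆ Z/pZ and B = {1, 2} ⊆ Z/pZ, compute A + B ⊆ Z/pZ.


Work in Z/5Z: reduce every sum a + b modulo 5.
Enumerate all 6 pairs:
a = 1: 1+1=2, 1+2=3
a = 2: 2+1=3, 2+2=4
a = 3: 3+1=4, 3+2=0
Distinct residues collected: {0, 2, 3, 4}
|A + B| = 4 (out of 5 total residues).

A + B = {0, 2, 3, 4}


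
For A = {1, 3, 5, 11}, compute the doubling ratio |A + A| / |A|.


|A| = 4.
Compute A + A by enumerating all 16 pairs.
A + A = {2, 4, 6, 8, 10, 12, 14, 16, 22}, so |A + A| = 9.
K = |A + A| / |A| = 9/4 (already in lowest terms) ≈ 2.2500.
Reference: AP of size 4 gives K = 7/4 ≈ 1.7500; a fully generic set of size 4 gives K ≈ 2.5000.

|A| = 4, |A + A| = 9, K = 9/4.


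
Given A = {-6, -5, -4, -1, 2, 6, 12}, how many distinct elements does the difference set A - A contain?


A - A = {a - a' : a, a' ∈ A}; |A| = 7.
Bounds: 2|A|-1 ≤ |A - A| ≤ |A|² - |A| + 1, i.e. 13 ≤ |A - A| ≤ 43.
Note: 0 ∈ A - A always (from a - a). The set is symmetric: if d ∈ A - A then -d ∈ A - A.
Enumerate nonzero differences d = a - a' with a > a' (then include -d):
Positive differences: {1, 2, 3, 4, 5, 6, 7, 8, 10, 11, 12, 13, 16, 17, 18}
Full difference set: {0} ∪ (positive diffs) ∪ (negative diffs).
|A - A| = 1 + 2·15 = 31 (matches direct enumeration: 31).

|A - A| = 31


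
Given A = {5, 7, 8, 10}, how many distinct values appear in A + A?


A + A = {a + a' : a, a' ∈ A}; |A| = 4.
General bounds: 2|A| - 1 ≤ |A + A| ≤ |A|(|A|+1)/2, i.e. 7 ≤ |A + A| ≤ 10.
Lower bound 2|A|-1 is attained iff A is an arithmetic progression.
Enumerate sums a + a' for a ≤ a' (symmetric, so this suffices):
a = 5: 5+5=10, 5+7=12, 5+8=13, 5+10=15
a = 7: 7+7=14, 7+8=15, 7+10=17
a = 8: 8+8=16, 8+10=18
a = 10: 10+10=20
Distinct sums: {10, 12, 13, 14, 15, 16, 17, 18, 20}
|A + A| = 9

|A + A| = 9


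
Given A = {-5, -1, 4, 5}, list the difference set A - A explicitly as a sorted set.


A - A = {a - a' : a, a' ∈ A}.
Compute a - a' for each ordered pair (a, a'):
a = -5: -5--5=0, -5--1=-4, -5-4=-9, -5-5=-10
a = -1: -1--5=4, -1--1=0, -1-4=-5, -1-5=-6
a = 4: 4--5=9, 4--1=5, 4-4=0, 4-5=-1
a = 5: 5--5=10, 5--1=6, 5-4=1, 5-5=0
Collecting distinct values (and noting 0 appears from a-a):
A - A = {-10, -9, -6, -5, -4, -1, 0, 1, 4, 5, 6, 9, 10}
|A - A| = 13

A - A = {-10, -9, -6, -5, -4, -1, 0, 1, 4, 5, 6, 9, 10}


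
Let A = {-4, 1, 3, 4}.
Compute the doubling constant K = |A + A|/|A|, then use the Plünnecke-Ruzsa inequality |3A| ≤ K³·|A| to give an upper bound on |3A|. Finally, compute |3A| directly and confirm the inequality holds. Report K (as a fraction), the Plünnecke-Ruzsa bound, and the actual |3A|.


|A| = 4.
Step 1: Compute A + A by enumerating all 16 pairs.
A + A = {-8, -3, -1, 0, 2, 4, 5, 6, 7, 8}, so |A + A| = 10.
Step 2: Doubling constant K = |A + A|/|A| = 10/4 = 10/4 ≈ 2.5000.
Step 3: Plünnecke-Ruzsa gives |3A| ≤ K³·|A| = (2.5000)³ · 4 ≈ 62.5000.
Step 4: Compute 3A = A + A + A directly by enumerating all triples (a,b,c) ∈ A³; |3A| = 18.
Step 5: Check 18 ≤ 62.5000? Yes ✓.

K = 10/4, Plünnecke-Ruzsa bound K³|A| ≈ 62.5000, |3A| = 18, inequality holds.


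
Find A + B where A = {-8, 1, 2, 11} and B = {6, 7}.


A + B = {a + b : a ∈ A, b ∈ B}.
Enumerate all |A|·|B| = 4·2 = 8 pairs (a, b) and collect distinct sums.
a = -8: -8+6=-2, -8+7=-1
a = 1: 1+6=7, 1+7=8
a = 2: 2+6=8, 2+7=9
a = 11: 11+6=17, 11+7=18
Collecting distinct sums: A + B = {-2, -1, 7, 8, 9, 17, 18}
|A + B| = 7

A + B = {-2, -1, 7, 8, 9, 17, 18}


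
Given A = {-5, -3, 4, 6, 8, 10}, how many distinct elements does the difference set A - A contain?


A - A = {a - a' : a, a' ∈ A}; |A| = 6.
Bounds: 2|A|-1 ≤ |A - A| ≤ |A|² - |A| + 1, i.e. 11 ≤ |A - A| ≤ 31.
Note: 0 ∈ A - A always (from a - a). The set is symmetric: if d ∈ A - A then -d ∈ A - A.
Enumerate nonzero differences d = a - a' with a > a' (then include -d):
Positive differences: {2, 4, 6, 7, 9, 11, 13, 15}
Full difference set: {0} ∪ (positive diffs) ∪ (negative diffs).
|A - A| = 1 + 2·8 = 17 (matches direct enumeration: 17).

|A - A| = 17


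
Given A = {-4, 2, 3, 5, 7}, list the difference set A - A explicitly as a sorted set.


A - A = {a - a' : a, a' ∈ A}.
Compute a - a' for each ordered pair (a, a'):
a = -4: -4--4=0, -4-2=-6, -4-3=-7, -4-5=-9, -4-7=-11
a = 2: 2--4=6, 2-2=0, 2-3=-1, 2-5=-3, 2-7=-5
a = 3: 3--4=7, 3-2=1, 3-3=0, 3-5=-2, 3-7=-4
a = 5: 5--4=9, 5-2=3, 5-3=2, 5-5=0, 5-7=-2
a = 7: 7--4=11, 7-2=5, 7-3=4, 7-5=2, 7-7=0
Collecting distinct values (and noting 0 appears from a-a):
A - A = {-11, -9, -7, -6, -5, -4, -3, -2, -1, 0, 1, 2, 3, 4, 5, 6, 7, 9, 11}
|A - A| = 19

A - A = {-11, -9, -7, -6, -5, -4, -3, -2, -1, 0, 1, 2, 3, 4, 5, 6, 7, 9, 11}


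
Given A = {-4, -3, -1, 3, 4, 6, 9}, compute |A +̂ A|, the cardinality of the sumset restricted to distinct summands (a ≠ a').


Restricted sumset: A +̂ A = {a + a' : a ∈ A, a' ∈ A, a ≠ a'}.
Equivalently, take A + A and drop any sum 2a that is achievable ONLY as a + a for a ∈ A (i.e. sums representable only with equal summands).
Enumerate pairs (a, a') with a < a' (symmetric, so each unordered pair gives one sum; this covers all a ≠ a'):
  -4 + -3 = -7
  -4 + -1 = -5
  -4 + 3 = -1
  -4 + 4 = 0
  -4 + 6 = 2
  -4 + 9 = 5
  -3 + -1 = -4
  -3 + 3 = 0
  -3 + 4 = 1
  -3 + 6 = 3
  -3 + 9 = 6
  -1 + 3 = 2
  -1 + 4 = 3
  -1 + 6 = 5
  -1 + 9 = 8
  3 + 4 = 7
  3 + 6 = 9
  3 + 9 = 12
  4 + 6 = 10
  4 + 9 = 13
  6 + 9 = 15
Collected distinct sums: {-7, -5, -4, -1, 0, 1, 2, 3, 5, 6, 7, 8, 9, 10, 12, 13, 15}
|A +̂ A| = 17
(Reference bound: |A +̂ A| ≥ 2|A| - 3 for |A| ≥ 2, with |A| = 7 giving ≥ 11.)

|A +̂ A| = 17


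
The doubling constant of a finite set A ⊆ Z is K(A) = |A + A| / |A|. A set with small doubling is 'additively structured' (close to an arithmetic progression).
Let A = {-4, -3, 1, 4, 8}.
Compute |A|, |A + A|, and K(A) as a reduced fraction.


|A| = 5.
Compute A + A by enumerating all 25 pairs.
A + A = {-8, -7, -6, -3, -2, 0, 1, 2, 4, 5, 8, 9, 12, 16}, so |A + A| = 14.
K = |A + A| / |A| = 14/5 (already in lowest terms) ≈ 2.8000.
Reference: AP of size 5 gives K = 9/5 ≈ 1.8000; a fully generic set of size 5 gives K ≈ 3.0000.

|A| = 5, |A + A| = 14, K = 14/5.


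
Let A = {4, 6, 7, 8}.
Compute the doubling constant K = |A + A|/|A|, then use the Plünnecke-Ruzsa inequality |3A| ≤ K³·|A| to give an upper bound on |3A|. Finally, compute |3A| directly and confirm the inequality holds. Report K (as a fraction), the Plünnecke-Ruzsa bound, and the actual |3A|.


|A| = 4.
Step 1: Compute A + A by enumerating all 16 pairs.
A + A = {8, 10, 11, 12, 13, 14, 15, 16}, so |A + A| = 8.
Step 2: Doubling constant K = |A + A|/|A| = 8/4 = 8/4 ≈ 2.0000.
Step 3: Plünnecke-Ruzsa gives |3A| ≤ K³·|A| = (2.0000)³ · 4 ≈ 32.0000.
Step 4: Compute 3A = A + A + A directly by enumerating all triples (a,b,c) ∈ A³; |3A| = 12.
Step 5: Check 12 ≤ 32.0000? Yes ✓.

K = 8/4, Plünnecke-Ruzsa bound K³|A| ≈ 32.0000, |3A| = 12, inequality holds.


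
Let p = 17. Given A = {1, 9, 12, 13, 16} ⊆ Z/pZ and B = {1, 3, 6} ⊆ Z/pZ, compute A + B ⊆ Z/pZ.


Work in Z/17Z: reduce every sum a + b modulo 17.
Enumerate all 15 pairs:
a = 1: 1+1=2, 1+3=4, 1+6=7
a = 9: 9+1=10, 9+3=12, 9+6=15
a = 12: 12+1=13, 12+3=15, 12+6=1
a = 13: 13+1=14, 13+3=16, 13+6=2
a = 16: 16+1=0, 16+3=2, 16+6=5
Distinct residues collected: {0, 1, 2, 4, 5, 7, 10, 12, 13, 14, 15, 16}
|A + B| = 12 (out of 17 total residues).

A + B = {0, 1, 2, 4, 5, 7, 10, 12, 13, 14, 15, 16}


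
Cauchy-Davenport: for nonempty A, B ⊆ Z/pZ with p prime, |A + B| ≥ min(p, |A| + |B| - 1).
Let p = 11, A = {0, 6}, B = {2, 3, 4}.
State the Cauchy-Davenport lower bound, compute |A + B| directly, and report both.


Cauchy-Davenport: |A + B| ≥ min(p, |A| + |B| - 1) for A, B nonempty in Z/pZ.
|A| = 2, |B| = 3, p = 11.
CD lower bound = min(11, 2 + 3 - 1) = min(11, 4) = 4.
Compute A + B mod 11 directly:
a = 0: 0+2=2, 0+3=3, 0+4=4
a = 6: 6+2=8, 6+3=9, 6+4=10
A + B = {2, 3, 4, 8, 9, 10}, so |A + B| = 6.
Verify: 6 ≥ 4? Yes ✓.

CD lower bound = 4, actual |A + B| = 6.


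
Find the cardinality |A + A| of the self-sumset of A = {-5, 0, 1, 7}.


A + A = {a + a' : a, a' ∈ A}; |A| = 4.
General bounds: 2|A| - 1 ≤ |A + A| ≤ |A|(|A|+1)/2, i.e. 7 ≤ |A + A| ≤ 10.
Lower bound 2|A|-1 is attained iff A is an arithmetic progression.
Enumerate sums a + a' for a ≤ a' (symmetric, so this suffices):
a = -5: -5+-5=-10, -5+0=-5, -5+1=-4, -5+7=2
a = 0: 0+0=0, 0+1=1, 0+7=7
a = 1: 1+1=2, 1+7=8
a = 7: 7+7=14
Distinct sums: {-10, -5, -4, 0, 1, 2, 7, 8, 14}
|A + A| = 9

|A + A| = 9


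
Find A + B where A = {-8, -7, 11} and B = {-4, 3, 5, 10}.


A + B = {a + b : a ∈ A, b ∈ B}.
Enumerate all |A|·|B| = 3·4 = 12 pairs (a, b) and collect distinct sums.
a = -8: -8+-4=-12, -8+3=-5, -8+5=-3, -8+10=2
a = -7: -7+-4=-11, -7+3=-4, -7+5=-2, -7+10=3
a = 11: 11+-4=7, 11+3=14, 11+5=16, 11+10=21
Collecting distinct sums: A + B = {-12, -11, -5, -4, -3, -2, 2, 3, 7, 14, 16, 21}
|A + B| = 12

A + B = {-12, -11, -5, -4, -3, -2, 2, 3, 7, 14, 16, 21}


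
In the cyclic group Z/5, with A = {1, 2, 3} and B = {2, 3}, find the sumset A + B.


Work in Z/5Z: reduce every sum a + b modulo 5.
Enumerate all 6 pairs:
a = 1: 1+2=3, 1+3=4
a = 2: 2+2=4, 2+3=0
a = 3: 3+2=0, 3+3=1
Distinct residues collected: {0, 1, 3, 4}
|A + B| = 4 (out of 5 total residues).

A + B = {0, 1, 3, 4}


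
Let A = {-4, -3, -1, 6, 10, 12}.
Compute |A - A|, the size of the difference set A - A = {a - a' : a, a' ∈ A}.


A - A = {a - a' : a, a' ∈ A}; |A| = 6.
Bounds: 2|A|-1 ≤ |A - A| ≤ |A|² - |A| + 1, i.e. 11 ≤ |A - A| ≤ 31.
Note: 0 ∈ A - A always (from a - a). The set is symmetric: if d ∈ A - A then -d ∈ A - A.
Enumerate nonzero differences d = a - a' with a > a' (then include -d):
Positive differences: {1, 2, 3, 4, 6, 7, 9, 10, 11, 13, 14, 15, 16}
Full difference set: {0} ∪ (positive diffs) ∪ (negative diffs).
|A - A| = 1 + 2·13 = 27 (matches direct enumeration: 27).

|A - A| = 27


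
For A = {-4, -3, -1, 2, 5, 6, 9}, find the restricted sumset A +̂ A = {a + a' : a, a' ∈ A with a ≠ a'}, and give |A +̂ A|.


Restricted sumset: A +̂ A = {a + a' : a ∈ A, a' ∈ A, a ≠ a'}.
Equivalently, take A + A and drop any sum 2a that is achievable ONLY as a + a for a ∈ A (i.e. sums representable only with equal summands).
Enumerate pairs (a, a') with a < a' (symmetric, so each unordered pair gives one sum; this covers all a ≠ a'):
  -4 + -3 = -7
  -4 + -1 = -5
  -4 + 2 = -2
  -4 + 5 = 1
  -4 + 6 = 2
  -4 + 9 = 5
  -3 + -1 = -4
  -3 + 2 = -1
  -3 + 5 = 2
  -3 + 6 = 3
  -3 + 9 = 6
  -1 + 2 = 1
  -1 + 5 = 4
  -1 + 6 = 5
  -1 + 9 = 8
  2 + 5 = 7
  2 + 6 = 8
  2 + 9 = 11
  5 + 6 = 11
  5 + 9 = 14
  6 + 9 = 15
Collected distinct sums: {-7, -5, -4, -2, -1, 1, 2, 3, 4, 5, 6, 7, 8, 11, 14, 15}
|A +̂ A| = 16
(Reference bound: |A +̂ A| ≥ 2|A| - 3 for |A| ≥ 2, with |A| = 7 giving ≥ 11.)

|A +̂ A| = 16


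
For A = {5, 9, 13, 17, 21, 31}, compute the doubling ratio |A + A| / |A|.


|A| = 6.
Compute A + A by enumerating all 36 pairs.
A + A = {10, 14, 18, 22, 26, 30, 34, 36, 38, 40, 42, 44, 48, 52, 62}, so |A + A| = 15.
K = |A + A| / |A| = 15/6 = 5/2 ≈ 2.5000.
Reference: AP of size 6 gives K = 11/6 ≈ 1.8333; a fully generic set of size 6 gives K ≈ 3.5000.

|A| = 6, |A + A| = 15, K = 15/6 = 5/2.


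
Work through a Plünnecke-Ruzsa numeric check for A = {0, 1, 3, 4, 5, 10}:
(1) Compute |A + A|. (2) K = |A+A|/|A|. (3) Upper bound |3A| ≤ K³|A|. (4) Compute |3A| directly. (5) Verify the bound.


|A| = 6.
Step 1: Compute A + A by enumerating all 36 pairs.
A + A = {0, 1, 2, 3, 4, 5, 6, 7, 8, 9, 10, 11, 13, 14, 15, 20}, so |A + A| = 16.
Step 2: Doubling constant K = |A + A|/|A| = 16/6 = 16/6 ≈ 2.6667.
Step 3: Plünnecke-Ruzsa gives |3A| ≤ K³·|A| = (2.6667)³ · 6 ≈ 113.7778.
Step 4: Compute 3A = A + A + A directly by enumerating all triples (a,b,c) ∈ A³; |3A| = 26.
Step 5: Check 26 ≤ 113.7778? Yes ✓.

K = 16/6, Plünnecke-Ruzsa bound K³|A| ≈ 113.7778, |3A| = 26, inequality holds.


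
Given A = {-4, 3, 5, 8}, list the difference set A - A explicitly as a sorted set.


A - A = {a - a' : a, a' ∈ A}.
Compute a - a' for each ordered pair (a, a'):
a = -4: -4--4=0, -4-3=-7, -4-5=-9, -4-8=-12
a = 3: 3--4=7, 3-3=0, 3-5=-2, 3-8=-5
a = 5: 5--4=9, 5-3=2, 5-5=0, 5-8=-3
a = 8: 8--4=12, 8-3=5, 8-5=3, 8-8=0
Collecting distinct values (and noting 0 appears from a-a):
A - A = {-12, -9, -7, -5, -3, -2, 0, 2, 3, 5, 7, 9, 12}
|A - A| = 13

A - A = {-12, -9, -7, -5, -3, -2, 0, 2, 3, 5, 7, 9, 12}


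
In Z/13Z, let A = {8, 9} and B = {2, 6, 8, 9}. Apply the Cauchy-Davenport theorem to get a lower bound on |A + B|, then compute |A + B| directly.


Cauchy-Davenport: |A + B| ≥ min(p, |A| + |B| - 1) for A, B nonempty in Z/pZ.
|A| = 2, |B| = 4, p = 13.
CD lower bound = min(13, 2 + 4 - 1) = min(13, 5) = 5.
Compute A + B mod 13 directly:
a = 8: 8+2=10, 8+6=1, 8+8=3, 8+9=4
a = 9: 9+2=11, 9+6=2, 9+8=4, 9+9=5
A + B = {1, 2, 3, 4, 5, 10, 11}, so |A + B| = 7.
Verify: 7 ≥ 5? Yes ✓.

CD lower bound = 5, actual |A + B| = 7.


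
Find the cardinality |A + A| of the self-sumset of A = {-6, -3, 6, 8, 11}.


A + A = {a + a' : a, a' ∈ A}; |A| = 5.
General bounds: 2|A| - 1 ≤ |A + A| ≤ |A|(|A|+1)/2, i.e. 9 ≤ |A + A| ≤ 15.
Lower bound 2|A|-1 is attained iff A is an arithmetic progression.
Enumerate sums a + a' for a ≤ a' (symmetric, so this suffices):
a = -6: -6+-6=-12, -6+-3=-9, -6+6=0, -6+8=2, -6+11=5
a = -3: -3+-3=-6, -3+6=3, -3+8=5, -3+11=8
a = 6: 6+6=12, 6+8=14, 6+11=17
a = 8: 8+8=16, 8+11=19
a = 11: 11+11=22
Distinct sums: {-12, -9, -6, 0, 2, 3, 5, 8, 12, 14, 16, 17, 19, 22}
|A + A| = 14

|A + A| = 14


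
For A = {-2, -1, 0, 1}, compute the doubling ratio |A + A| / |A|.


|A| = 4.
Compute A + A by enumerating all 16 pairs.
A + A = {-4, -3, -2, -1, 0, 1, 2}, so |A + A| = 7.
K = |A + A| / |A| = 7/4 (already in lowest terms) ≈ 1.7500.
Reference: AP of size 4 gives K = 7/4 ≈ 1.7500; a fully generic set of size 4 gives K ≈ 2.5000.

|A| = 4, |A + A| = 7, K = 7/4.


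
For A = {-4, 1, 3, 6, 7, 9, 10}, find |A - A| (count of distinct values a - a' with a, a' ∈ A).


A - A = {a - a' : a, a' ∈ A}; |A| = 7.
Bounds: 2|A|-1 ≤ |A - A| ≤ |A|² - |A| + 1, i.e. 13 ≤ |A - A| ≤ 43.
Note: 0 ∈ A - A always (from a - a). The set is symmetric: if d ∈ A - A then -d ∈ A - A.
Enumerate nonzero differences d = a - a' with a > a' (then include -d):
Positive differences: {1, 2, 3, 4, 5, 6, 7, 8, 9, 10, 11, 13, 14}
Full difference set: {0} ∪ (positive diffs) ∪ (negative diffs).
|A - A| = 1 + 2·13 = 27 (matches direct enumeration: 27).

|A - A| = 27


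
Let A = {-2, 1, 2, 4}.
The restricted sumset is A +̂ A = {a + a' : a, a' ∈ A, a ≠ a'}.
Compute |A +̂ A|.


Restricted sumset: A +̂ A = {a + a' : a ∈ A, a' ∈ A, a ≠ a'}.
Equivalently, take A + A and drop any sum 2a that is achievable ONLY as a + a for a ∈ A (i.e. sums representable only with equal summands).
Enumerate pairs (a, a') with a < a' (symmetric, so each unordered pair gives one sum; this covers all a ≠ a'):
  -2 + 1 = -1
  -2 + 2 = 0
  -2 + 4 = 2
  1 + 2 = 3
  1 + 4 = 5
  2 + 4 = 6
Collected distinct sums: {-1, 0, 2, 3, 5, 6}
|A +̂ A| = 6
(Reference bound: |A +̂ A| ≥ 2|A| - 3 for |A| ≥ 2, with |A| = 4 giving ≥ 5.)

|A +̂ A| = 6


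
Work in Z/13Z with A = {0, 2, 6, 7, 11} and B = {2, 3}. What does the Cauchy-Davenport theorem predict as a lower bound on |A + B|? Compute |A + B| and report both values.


Cauchy-Davenport: |A + B| ≥ min(p, |A| + |B| - 1) for A, B nonempty in Z/pZ.
|A| = 5, |B| = 2, p = 13.
CD lower bound = min(13, 5 + 2 - 1) = min(13, 6) = 6.
Compute A + B mod 13 directly:
a = 0: 0+2=2, 0+3=3
a = 2: 2+2=4, 2+3=5
a = 6: 6+2=8, 6+3=9
a = 7: 7+2=9, 7+3=10
a = 11: 11+2=0, 11+3=1
A + B = {0, 1, 2, 3, 4, 5, 8, 9, 10}, so |A + B| = 9.
Verify: 9 ≥ 6? Yes ✓.

CD lower bound = 6, actual |A + B| = 9.


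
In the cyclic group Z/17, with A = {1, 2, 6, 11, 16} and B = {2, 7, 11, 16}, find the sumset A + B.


Work in Z/17Z: reduce every sum a + b modulo 17.
Enumerate all 20 pairs:
a = 1: 1+2=3, 1+7=8, 1+11=12, 1+16=0
a = 2: 2+2=4, 2+7=9, 2+11=13, 2+16=1
a = 6: 6+2=8, 6+7=13, 6+11=0, 6+16=5
a = 11: 11+2=13, 11+7=1, 11+11=5, 11+16=10
a = 16: 16+2=1, 16+7=6, 16+11=10, 16+16=15
Distinct residues collected: {0, 1, 3, 4, 5, 6, 8, 9, 10, 12, 13, 15}
|A + B| = 12 (out of 17 total residues).

A + B = {0, 1, 3, 4, 5, 6, 8, 9, 10, 12, 13, 15}


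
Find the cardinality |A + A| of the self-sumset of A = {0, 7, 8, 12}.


A + A = {a + a' : a, a' ∈ A}; |A| = 4.
General bounds: 2|A| - 1 ≤ |A + A| ≤ |A|(|A|+1)/2, i.e. 7 ≤ |A + A| ≤ 10.
Lower bound 2|A|-1 is attained iff A is an arithmetic progression.
Enumerate sums a + a' for a ≤ a' (symmetric, so this suffices):
a = 0: 0+0=0, 0+7=7, 0+8=8, 0+12=12
a = 7: 7+7=14, 7+8=15, 7+12=19
a = 8: 8+8=16, 8+12=20
a = 12: 12+12=24
Distinct sums: {0, 7, 8, 12, 14, 15, 16, 19, 20, 24}
|A + A| = 10

|A + A| = 10


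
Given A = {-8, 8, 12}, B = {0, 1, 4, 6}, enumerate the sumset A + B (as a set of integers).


A + B = {a + b : a ∈ A, b ∈ B}.
Enumerate all |A|·|B| = 3·4 = 12 pairs (a, b) and collect distinct sums.
a = -8: -8+0=-8, -8+1=-7, -8+4=-4, -8+6=-2
a = 8: 8+0=8, 8+1=9, 8+4=12, 8+6=14
a = 12: 12+0=12, 12+1=13, 12+4=16, 12+6=18
Collecting distinct sums: A + B = {-8, -7, -4, -2, 8, 9, 12, 13, 14, 16, 18}
|A + B| = 11

A + B = {-8, -7, -4, -2, 8, 9, 12, 13, 14, 16, 18}


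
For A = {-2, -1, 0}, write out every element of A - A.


A - A = {a - a' : a, a' ∈ A}.
Compute a - a' for each ordered pair (a, a'):
a = -2: -2--2=0, -2--1=-1, -2-0=-2
a = -1: -1--2=1, -1--1=0, -1-0=-1
a = 0: 0--2=2, 0--1=1, 0-0=0
Collecting distinct values (and noting 0 appears from a-a):
A - A = {-2, -1, 0, 1, 2}
|A - A| = 5

A - A = {-2, -1, 0, 1, 2}


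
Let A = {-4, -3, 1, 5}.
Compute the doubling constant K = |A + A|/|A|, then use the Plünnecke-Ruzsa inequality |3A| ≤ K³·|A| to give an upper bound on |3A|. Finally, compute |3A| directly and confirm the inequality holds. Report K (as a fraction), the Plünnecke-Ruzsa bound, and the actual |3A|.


|A| = 4.
Step 1: Compute A + A by enumerating all 16 pairs.
A + A = {-8, -7, -6, -3, -2, 1, 2, 6, 10}, so |A + A| = 9.
Step 2: Doubling constant K = |A + A|/|A| = 9/4 = 9/4 ≈ 2.2500.
Step 3: Plünnecke-Ruzsa gives |3A| ≤ K³·|A| = (2.2500)³ · 4 ≈ 45.5625.
Step 4: Compute 3A = A + A + A directly by enumerating all triples (a,b,c) ∈ A³; |3A| = 16.
Step 5: Check 16 ≤ 45.5625? Yes ✓.

K = 9/4, Plünnecke-Ruzsa bound K³|A| ≈ 45.5625, |3A| = 16, inequality holds.


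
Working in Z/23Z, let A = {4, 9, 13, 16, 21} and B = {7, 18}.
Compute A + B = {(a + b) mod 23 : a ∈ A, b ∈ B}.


Work in Z/23Z: reduce every sum a + b modulo 23.
Enumerate all 10 pairs:
a = 4: 4+7=11, 4+18=22
a = 9: 9+7=16, 9+18=4
a = 13: 13+7=20, 13+18=8
a = 16: 16+7=0, 16+18=11
a = 21: 21+7=5, 21+18=16
Distinct residues collected: {0, 4, 5, 8, 11, 16, 20, 22}
|A + B| = 8 (out of 23 total residues).

A + B = {0, 4, 5, 8, 11, 16, 20, 22}


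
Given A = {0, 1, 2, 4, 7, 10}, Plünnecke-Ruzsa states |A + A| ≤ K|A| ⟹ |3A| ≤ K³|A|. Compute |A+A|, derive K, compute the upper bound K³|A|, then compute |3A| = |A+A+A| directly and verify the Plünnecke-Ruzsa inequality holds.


|A| = 6.
Step 1: Compute A + A by enumerating all 36 pairs.
A + A = {0, 1, 2, 3, 4, 5, 6, 7, 8, 9, 10, 11, 12, 14, 17, 20}, so |A + A| = 16.
Step 2: Doubling constant K = |A + A|/|A| = 16/6 = 16/6 ≈ 2.6667.
Step 3: Plünnecke-Ruzsa gives |3A| ≤ K³·|A| = (2.6667)³ · 6 ≈ 113.7778.
Step 4: Compute 3A = A + A + A directly by enumerating all triples (a,b,c) ∈ A³; |3A| = 26.
Step 5: Check 26 ≤ 113.7778? Yes ✓.

K = 16/6, Plünnecke-Ruzsa bound K³|A| ≈ 113.7778, |3A| = 26, inequality holds.


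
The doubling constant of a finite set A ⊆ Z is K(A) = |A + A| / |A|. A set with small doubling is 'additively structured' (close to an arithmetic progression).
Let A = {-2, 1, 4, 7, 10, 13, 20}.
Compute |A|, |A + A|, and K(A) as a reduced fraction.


|A| = 7.
Compute A + A by enumerating all 49 pairs.
A + A = {-4, -1, 2, 5, 8, 11, 14, 17, 18, 20, 21, 23, 24, 26, 27, 30, 33, 40}, so |A + A| = 18.
K = |A + A| / |A| = 18/7 (already in lowest terms) ≈ 2.5714.
Reference: AP of size 7 gives K = 13/7 ≈ 1.8571; a fully generic set of size 7 gives K ≈ 4.0000.

|A| = 7, |A + A| = 18, K = 18/7.


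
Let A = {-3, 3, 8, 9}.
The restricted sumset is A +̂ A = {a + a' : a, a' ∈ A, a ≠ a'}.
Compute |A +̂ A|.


Restricted sumset: A +̂ A = {a + a' : a ∈ A, a' ∈ A, a ≠ a'}.
Equivalently, take A + A and drop any sum 2a that is achievable ONLY as a + a for a ∈ A (i.e. sums representable only with equal summands).
Enumerate pairs (a, a') with a < a' (symmetric, so each unordered pair gives one sum; this covers all a ≠ a'):
  -3 + 3 = 0
  -3 + 8 = 5
  -3 + 9 = 6
  3 + 8 = 11
  3 + 9 = 12
  8 + 9 = 17
Collected distinct sums: {0, 5, 6, 11, 12, 17}
|A +̂ A| = 6
(Reference bound: |A +̂ A| ≥ 2|A| - 3 for |A| ≥ 2, with |A| = 4 giving ≥ 5.)

|A +̂ A| = 6


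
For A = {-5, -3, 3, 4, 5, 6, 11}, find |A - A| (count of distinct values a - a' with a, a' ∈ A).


A - A = {a - a' : a, a' ∈ A}; |A| = 7.
Bounds: 2|A|-1 ≤ |A - A| ≤ |A|² - |A| + 1, i.e. 13 ≤ |A - A| ≤ 43.
Note: 0 ∈ A - A always (from a - a). The set is symmetric: if d ∈ A - A then -d ∈ A - A.
Enumerate nonzero differences d = a - a' with a > a' (then include -d):
Positive differences: {1, 2, 3, 5, 6, 7, 8, 9, 10, 11, 14, 16}
Full difference set: {0} ∪ (positive diffs) ∪ (negative diffs).
|A - A| = 1 + 2·12 = 25 (matches direct enumeration: 25).

|A - A| = 25


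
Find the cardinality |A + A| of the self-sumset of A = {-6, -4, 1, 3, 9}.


A + A = {a + a' : a, a' ∈ A}; |A| = 5.
General bounds: 2|A| - 1 ≤ |A + A| ≤ |A|(|A|+1)/2, i.e. 9 ≤ |A + A| ≤ 15.
Lower bound 2|A|-1 is attained iff A is an arithmetic progression.
Enumerate sums a + a' for a ≤ a' (symmetric, so this suffices):
a = -6: -6+-6=-12, -6+-4=-10, -6+1=-5, -6+3=-3, -6+9=3
a = -4: -4+-4=-8, -4+1=-3, -4+3=-1, -4+9=5
a = 1: 1+1=2, 1+3=4, 1+9=10
a = 3: 3+3=6, 3+9=12
a = 9: 9+9=18
Distinct sums: {-12, -10, -8, -5, -3, -1, 2, 3, 4, 5, 6, 10, 12, 18}
|A + A| = 14

|A + A| = 14


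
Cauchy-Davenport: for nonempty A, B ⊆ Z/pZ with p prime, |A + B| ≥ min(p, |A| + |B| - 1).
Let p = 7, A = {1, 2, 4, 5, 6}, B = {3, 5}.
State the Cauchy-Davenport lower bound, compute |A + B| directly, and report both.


Cauchy-Davenport: |A + B| ≥ min(p, |A| + |B| - 1) for A, B nonempty in Z/pZ.
|A| = 5, |B| = 2, p = 7.
CD lower bound = min(7, 5 + 2 - 1) = min(7, 6) = 6.
Compute A + B mod 7 directly:
a = 1: 1+3=4, 1+5=6
a = 2: 2+3=5, 2+5=0
a = 4: 4+3=0, 4+5=2
a = 5: 5+3=1, 5+5=3
a = 6: 6+3=2, 6+5=4
A + B = {0, 1, 2, 3, 4, 5, 6}, so |A + B| = 7.
Verify: 7 ≥ 6? Yes ✓.

CD lower bound = 6, actual |A + B| = 7.


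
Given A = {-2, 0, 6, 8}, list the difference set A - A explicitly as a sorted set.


A - A = {a - a' : a, a' ∈ A}.
Compute a - a' for each ordered pair (a, a'):
a = -2: -2--2=0, -2-0=-2, -2-6=-8, -2-8=-10
a = 0: 0--2=2, 0-0=0, 0-6=-6, 0-8=-8
a = 6: 6--2=8, 6-0=6, 6-6=0, 6-8=-2
a = 8: 8--2=10, 8-0=8, 8-6=2, 8-8=0
Collecting distinct values (and noting 0 appears from a-a):
A - A = {-10, -8, -6, -2, 0, 2, 6, 8, 10}
|A - A| = 9

A - A = {-10, -8, -6, -2, 0, 2, 6, 8, 10}


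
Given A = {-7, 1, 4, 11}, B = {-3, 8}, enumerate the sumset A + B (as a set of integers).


A + B = {a + b : a ∈ A, b ∈ B}.
Enumerate all |A|·|B| = 4·2 = 8 pairs (a, b) and collect distinct sums.
a = -7: -7+-3=-10, -7+8=1
a = 1: 1+-3=-2, 1+8=9
a = 4: 4+-3=1, 4+8=12
a = 11: 11+-3=8, 11+8=19
Collecting distinct sums: A + B = {-10, -2, 1, 8, 9, 12, 19}
|A + B| = 7

A + B = {-10, -2, 1, 8, 9, 12, 19}


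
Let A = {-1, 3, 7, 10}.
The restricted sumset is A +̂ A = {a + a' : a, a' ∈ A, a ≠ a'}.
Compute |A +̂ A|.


Restricted sumset: A +̂ A = {a + a' : a ∈ A, a' ∈ A, a ≠ a'}.
Equivalently, take A + A and drop any sum 2a that is achievable ONLY as a + a for a ∈ A (i.e. sums representable only with equal summands).
Enumerate pairs (a, a') with a < a' (symmetric, so each unordered pair gives one sum; this covers all a ≠ a'):
  -1 + 3 = 2
  -1 + 7 = 6
  -1 + 10 = 9
  3 + 7 = 10
  3 + 10 = 13
  7 + 10 = 17
Collected distinct sums: {2, 6, 9, 10, 13, 17}
|A +̂ A| = 6
(Reference bound: |A +̂ A| ≥ 2|A| - 3 for |A| ≥ 2, with |A| = 4 giving ≥ 5.)

|A +̂ A| = 6


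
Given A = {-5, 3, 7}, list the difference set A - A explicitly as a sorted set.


A - A = {a - a' : a, a' ∈ A}.
Compute a - a' for each ordered pair (a, a'):
a = -5: -5--5=0, -5-3=-8, -5-7=-12
a = 3: 3--5=8, 3-3=0, 3-7=-4
a = 7: 7--5=12, 7-3=4, 7-7=0
Collecting distinct values (and noting 0 appears from a-a):
A - A = {-12, -8, -4, 0, 4, 8, 12}
|A - A| = 7

A - A = {-12, -8, -4, 0, 4, 8, 12}


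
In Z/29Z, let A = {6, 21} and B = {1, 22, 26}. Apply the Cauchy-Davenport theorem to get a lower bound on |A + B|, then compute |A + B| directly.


Cauchy-Davenport: |A + B| ≥ min(p, |A| + |B| - 1) for A, B nonempty in Z/pZ.
|A| = 2, |B| = 3, p = 29.
CD lower bound = min(29, 2 + 3 - 1) = min(29, 4) = 4.
Compute A + B mod 29 directly:
a = 6: 6+1=7, 6+22=28, 6+26=3
a = 21: 21+1=22, 21+22=14, 21+26=18
A + B = {3, 7, 14, 18, 22, 28}, so |A + B| = 6.
Verify: 6 ≥ 4? Yes ✓.

CD lower bound = 4, actual |A + B| = 6.


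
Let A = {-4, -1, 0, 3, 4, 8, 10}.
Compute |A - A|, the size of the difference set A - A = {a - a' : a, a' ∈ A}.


A - A = {a - a' : a, a' ∈ A}; |A| = 7.
Bounds: 2|A|-1 ≤ |A - A| ≤ |A|² - |A| + 1, i.e. 13 ≤ |A - A| ≤ 43.
Note: 0 ∈ A - A always (from a - a). The set is symmetric: if d ∈ A - A then -d ∈ A - A.
Enumerate nonzero differences d = a - a' with a > a' (then include -d):
Positive differences: {1, 2, 3, 4, 5, 6, 7, 8, 9, 10, 11, 12, 14}
Full difference set: {0} ∪ (positive diffs) ∪ (negative diffs).
|A - A| = 1 + 2·13 = 27 (matches direct enumeration: 27).

|A - A| = 27


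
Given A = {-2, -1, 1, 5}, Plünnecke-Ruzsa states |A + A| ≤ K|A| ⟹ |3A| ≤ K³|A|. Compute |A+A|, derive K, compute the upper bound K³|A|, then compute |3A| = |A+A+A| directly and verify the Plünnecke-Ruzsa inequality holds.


|A| = 4.
Step 1: Compute A + A by enumerating all 16 pairs.
A + A = {-4, -3, -2, -1, 0, 2, 3, 4, 6, 10}, so |A + A| = 10.
Step 2: Doubling constant K = |A + A|/|A| = 10/4 = 10/4 ≈ 2.5000.
Step 3: Plünnecke-Ruzsa gives |3A| ≤ K³·|A| = (2.5000)³ · 4 ≈ 62.5000.
Step 4: Compute 3A = A + A + A directly by enumerating all triples (a,b,c) ∈ A³; |3A| = 17.
Step 5: Check 17 ≤ 62.5000? Yes ✓.

K = 10/4, Plünnecke-Ruzsa bound K³|A| ≈ 62.5000, |3A| = 17, inequality holds.


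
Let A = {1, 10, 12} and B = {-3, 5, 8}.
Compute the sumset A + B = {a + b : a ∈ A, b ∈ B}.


A + B = {a + b : a ∈ A, b ∈ B}.
Enumerate all |A|·|B| = 3·3 = 9 pairs (a, b) and collect distinct sums.
a = 1: 1+-3=-2, 1+5=6, 1+8=9
a = 10: 10+-3=7, 10+5=15, 10+8=18
a = 12: 12+-3=9, 12+5=17, 12+8=20
Collecting distinct sums: A + B = {-2, 6, 7, 9, 15, 17, 18, 20}
|A + B| = 8

A + B = {-2, 6, 7, 9, 15, 17, 18, 20}


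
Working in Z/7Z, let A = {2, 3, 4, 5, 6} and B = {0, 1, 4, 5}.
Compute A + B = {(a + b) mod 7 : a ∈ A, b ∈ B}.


Work in Z/7Z: reduce every sum a + b modulo 7.
Enumerate all 20 pairs:
a = 2: 2+0=2, 2+1=3, 2+4=6, 2+5=0
a = 3: 3+0=3, 3+1=4, 3+4=0, 3+5=1
a = 4: 4+0=4, 4+1=5, 4+4=1, 4+5=2
a = 5: 5+0=5, 5+1=6, 5+4=2, 5+5=3
a = 6: 6+0=6, 6+1=0, 6+4=3, 6+5=4
Distinct residues collected: {0, 1, 2, 3, 4, 5, 6}
|A + B| = 7 (out of 7 total residues).

A + B = {0, 1, 2, 3, 4, 5, 6}


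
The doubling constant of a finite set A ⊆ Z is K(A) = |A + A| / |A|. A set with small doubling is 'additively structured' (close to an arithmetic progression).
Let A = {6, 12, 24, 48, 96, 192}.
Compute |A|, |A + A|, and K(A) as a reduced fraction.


|A| = 6.
Compute A + A by enumerating all 36 pairs.
A + A = {12, 18, 24, 30, 36, 48, 54, 60, 72, 96, 102, 108, 120, 144, 192, 198, 204, 216, 240, 288, 384}, so |A + A| = 21.
K = |A + A| / |A| = 21/6 = 7/2 ≈ 3.5000.
Reference: AP of size 6 gives K = 11/6 ≈ 1.8333; a fully generic set of size 6 gives K ≈ 3.5000.

|A| = 6, |A + A| = 21, K = 21/6 = 7/2.


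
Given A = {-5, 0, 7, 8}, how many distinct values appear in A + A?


A + A = {a + a' : a, a' ∈ A}; |A| = 4.
General bounds: 2|A| - 1 ≤ |A + A| ≤ |A|(|A|+1)/2, i.e. 7 ≤ |A + A| ≤ 10.
Lower bound 2|A|-1 is attained iff A is an arithmetic progression.
Enumerate sums a + a' for a ≤ a' (symmetric, so this suffices):
a = -5: -5+-5=-10, -5+0=-5, -5+7=2, -5+8=3
a = 0: 0+0=0, 0+7=7, 0+8=8
a = 7: 7+7=14, 7+8=15
a = 8: 8+8=16
Distinct sums: {-10, -5, 0, 2, 3, 7, 8, 14, 15, 16}
|A + A| = 10

|A + A| = 10


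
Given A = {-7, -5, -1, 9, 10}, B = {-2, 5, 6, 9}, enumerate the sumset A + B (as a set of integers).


A + B = {a + b : a ∈ A, b ∈ B}.
Enumerate all |A|·|B| = 5·4 = 20 pairs (a, b) and collect distinct sums.
a = -7: -7+-2=-9, -7+5=-2, -7+6=-1, -7+9=2
a = -5: -5+-2=-7, -5+5=0, -5+6=1, -5+9=4
a = -1: -1+-2=-3, -1+5=4, -1+6=5, -1+9=8
a = 9: 9+-2=7, 9+5=14, 9+6=15, 9+9=18
a = 10: 10+-2=8, 10+5=15, 10+6=16, 10+9=19
Collecting distinct sums: A + B = {-9, -7, -3, -2, -1, 0, 1, 2, 4, 5, 7, 8, 14, 15, 16, 18, 19}
|A + B| = 17

A + B = {-9, -7, -3, -2, -1, 0, 1, 2, 4, 5, 7, 8, 14, 15, 16, 18, 19}


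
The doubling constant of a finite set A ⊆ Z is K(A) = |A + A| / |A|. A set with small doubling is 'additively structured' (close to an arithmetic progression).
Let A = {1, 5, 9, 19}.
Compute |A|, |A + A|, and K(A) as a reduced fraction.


|A| = 4.
Compute A + A by enumerating all 16 pairs.
A + A = {2, 6, 10, 14, 18, 20, 24, 28, 38}, so |A + A| = 9.
K = |A + A| / |A| = 9/4 (already in lowest terms) ≈ 2.2500.
Reference: AP of size 4 gives K = 7/4 ≈ 1.7500; a fully generic set of size 4 gives K ≈ 2.5000.

|A| = 4, |A + A| = 9, K = 9/4.


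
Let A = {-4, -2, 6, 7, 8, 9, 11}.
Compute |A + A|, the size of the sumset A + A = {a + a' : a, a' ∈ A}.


A + A = {a + a' : a, a' ∈ A}; |A| = 7.
General bounds: 2|A| - 1 ≤ |A + A| ≤ |A|(|A|+1)/2, i.e. 13 ≤ |A + A| ≤ 28.
Lower bound 2|A|-1 is attained iff A is an arithmetic progression.
Enumerate sums a + a' for a ≤ a' (symmetric, so this suffices):
a = -4: -4+-4=-8, -4+-2=-6, -4+6=2, -4+7=3, -4+8=4, -4+9=5, -4+11=7
a = -2: -2+-2=-4, -2+6=4, -2+7=5, -2+8=6, -2+9=7, -2+11=9
a = 6: 6+6=12, 6+7=13, 6+8=14, 6+9=15, 6+11=17
a = 7: 7+7=14, 7+8=15, 7+9=16, 7+11=18
a = 8: 8+8=16, 8+9=17, 8+11=19
a = 9: 9+9=18, 9+11=20
a = 11: 11+11=22
Distinct sums: {-8, -6, -4, 2, 3, 4, 5, 6, 7, 9, 12, 13, 14, 15, 16, 17, 18, 19, 20, 22}
|A + A| = 20

|A + A| = 20


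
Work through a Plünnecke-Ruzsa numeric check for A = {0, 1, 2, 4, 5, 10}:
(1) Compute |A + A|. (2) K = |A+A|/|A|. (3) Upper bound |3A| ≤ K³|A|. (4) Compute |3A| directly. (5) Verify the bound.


|A| = 6.
Step 1: Compute A + A by enumerating all 36 pairs.
A + A = {0, 1, 2, 3, 4, 5, 6, 7, 8, 9, 10, 11, 12, 14, 15, 20}, so |A + A| = 16.
Step 2: Doubling constant K = |A + A|/|A| = 16/6 = 16/6 ≈ 2.6667.
Step 3: Plünnecke-Ruzsa gives |3A| ≤ K³·|A| = (2.6667)³ · 6 ≈ 113.7778.
Step 4: Compute 3A = A + A + A directly by enumerating all triples (a,b,c) ∈ A³; |3A| = 26.
Step 5: Check 26 ≤ 113.7778? Yes ✓.

K = 16/6, Plünnecke-Ruzsa bound K³|A| ≈ 113.7778, |3A| = 26, inequality holds.


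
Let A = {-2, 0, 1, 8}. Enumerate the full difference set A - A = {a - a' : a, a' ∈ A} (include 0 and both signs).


A - A = {a - a' : a, a' ∈ A}.
Compute a - a' for each ordered pair (a, a'):
a = -2: -2--2=0, -2-0=-2, -2-1=-3, -2-8=-10
a = 0: 0--2=2, 0-0=0, 0-1=-1, 0-8=-8
a = 1: 1--2=3, 1-0=1, 1-1=0, 1-8=-7
a = 8: 8--2=10, 8-0=8, 8-1=7, 8-8=0
Collecting distinct values (and noting 0 appears from a-a):
A - A = {-10, -8, -7, -3, -2, -1, 0, 1, 2, 3, 7, 8, 10}
|A - A| = 13

A - A = {-10, -8, -7, -3, -2, -1, 0, 1, 2, 3, 7, 8, 10}


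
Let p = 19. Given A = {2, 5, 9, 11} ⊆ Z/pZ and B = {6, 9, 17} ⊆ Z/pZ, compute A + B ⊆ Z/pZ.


Work in Z/19Z: reduce every sum a + b modulo 19.
Enumerate all 12 pairs:
a = 2: 2+6=8, 2+9=11, 2+17=0
a = 5: 5+6=11, 5+9=14, 5+17=3
a = 9: 9+6=15, 9+9=18, 9+17=7
a = 11: 11+6=17, 11+9=1, 11+17=9
Distinct residues collected: {0, 1, 3, 7, 8, 9, 11, 14, 15, 17, 18}
|A + B| = 11 (out of 19 total residues).

A + B = {0, 1, 3, 7, 8, 9, 11, 14, 15, 17, 18}


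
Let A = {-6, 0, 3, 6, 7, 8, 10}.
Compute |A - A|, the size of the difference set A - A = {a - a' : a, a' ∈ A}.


A - A = {a - a' : a, a' ∈ A}; |A| = 7.
Bounds: 2|A|-1 ≤ |A - A| ≤ |A|² - |A| + 1, i.e. 13 ≤ |A - A| ≤ 43.
Note: 0 ∈ A - A always (from a - a). The set is symmetric: if d ∈ A - A then -d ∈ A - A.
Enumerate nonzero differences d = a - a' with a > a' (then include -d):
Positive differences: {1, 2, 3, 4, 5, 6, 7, 8, 9, 10, 12, 13, 14, 16}
Full difference set: {0} ∪ (positive diffs) ∪ (negative diffs).
|A - A| = 1 + 2·14 = 29 (matches direct enumeration: 29).

|A - A| = 29


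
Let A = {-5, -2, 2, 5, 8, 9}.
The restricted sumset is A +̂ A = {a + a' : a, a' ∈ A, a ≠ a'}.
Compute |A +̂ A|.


Restricted sumset: A +̂ A = {a + a' : a ∈ A, a' ∈ A, a ≠ a'}.
Equivalently, take A + A and drop any sum 2a that is achievable ONLY as a + a for a ∈ A (i.e. sums representable only with equal summands).
Enumerate pairs (a, a') with a < a' (symmetric, so each unordered pair gives one sum; this covers all a ≠ a'):
  -5 + -2 = -7
  -5 + 2 = -3
  -5 + 5 = 0
  -5 + 8 = 3
  -5 + 9 = 4
  -2 + 2 = 0
  -2 + 5 = 3
  -2 + 8 = 6
  -2 + 9 = 7
  2 + 5 = 7
  2 + 8 = 10
  2 + 9 = 11
  5 + 8 = 13
  5 + 9 = 14
  8 + 9 = 17
Collected distinct sums: {-7, -3, 0, 3, 4, 6, 7, 10, 11, 13, 14, 17}
|A +̂ A| = 12
(Reference bound: |A +̂ A| ≥ 2|A| - 3 for |A| ≥ 2, with |A| = 6 giving ≥ 9.)

|A +̂ A| = 12


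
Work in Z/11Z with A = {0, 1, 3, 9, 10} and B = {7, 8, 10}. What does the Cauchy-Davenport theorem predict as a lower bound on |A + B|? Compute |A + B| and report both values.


Cauchy-Davenport: |A + B| ≥ min(p, |A| + |B| - 1) for A, B nonempty in Z/pZ.
|A| = 5, |B| = 3, p = 11.
CD lower bound = min(11, 5 + 3 - 1) = min(11, 7) = 7.
Compute A + B mod 11 directly:
a = 0: 0+7=7, 0+8=8, 0+10=10
a = 1: 1+7=8, 1+8=9, 1+10=0
a = 3: 3+7=10, 3+8=0, 3+10=2
a = 9: 9+7=5, 9+8=6, 9+10=8
a = 10: 10+7=6, 10+8=7, 10+10=9
A + B = {0, 2, 5, 6, 7, 8, 9, 10}, so |A + B| = 8.
Verify: 8 ≥ 7? Yes ✓.

CD lower bound = 7, actual |A + B| = 8.


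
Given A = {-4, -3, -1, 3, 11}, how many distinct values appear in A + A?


A + A = {a + a' : a, a' ∈ A}; |A| = 5.
General bounds: 2|A| - 1 ≤ |A + A| ≤ |A|(|A|+1)/2, i.e. 9 ≤ |A + A| ≤ 15.
Lower bound 2|A|-1 is attained iff A is an arithmetic progression.
Enumerate sums a + a' for a ≤ a' (symmetric, so this suffices):
a = -4: -4+-4=-8, -4+-3=-7, -4+-1=-5, -4+3=-1, -4+11=7
a = -3: -3+-3=-6, -3+-1=-4, -3+3=0, -3+11=8
a = -1: -1+-1=-2, -1+3=2, -1+11=10
a = 3: 3+3=6, 3+11=14
a = 11: 11+11=22
Distinct sums: {-8, -7, -6, -5, -4, -2, -1, 0, 2, 6, 7, 8, 10, 14, 22}
|A + A| = 15

|A + A| = 15


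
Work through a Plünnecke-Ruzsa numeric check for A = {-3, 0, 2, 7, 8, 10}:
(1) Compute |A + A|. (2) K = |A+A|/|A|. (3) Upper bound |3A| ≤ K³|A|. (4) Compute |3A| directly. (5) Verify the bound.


|A| = 6.
Step 1: Compute A + A by enumerating all 36 pairs.
A + A = {-6, -3, -1, 0, 2, 4, 5, 7, 8, 9, 10, 12, 14, 15, 16, 17, 18, 20}, so |A + A| = 18.
Step 2: Doubling constant K = |A + A|/|A| = 18/6 = 18/6 ≈ 3.0000.
Step 3: Plünnecke-Ruzsa gives |3A| ≤ K³·|A| = (3.0000)³ · 6 ≈ 162.0000.
Step 4: Compute 3A = A + A + A directly by enumerating all triples (a,b,c) ∈ A³; |3A| = 34.
Step 5: Check 34 ≤ 162.0000? Yes ✓.

K = 18/6, Plünnecke-Ruzsa bound K³|A| ≈ 162.0000, |3A| = 34, inequality holds.


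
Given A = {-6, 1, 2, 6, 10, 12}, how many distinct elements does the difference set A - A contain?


A - A = {a - a' : a, a' ∈ A}; |A| = 6.
Bounds: 2|A|-1 ≤ |A - A| ≤ |A|² - |A| + 1, i.e. 11 ≤ |A - A| ≤ 31.
Note: 0 ∈ A - A always (from a - a). The set is symmetric: if d ∈ A - A then -d ∈ A - A.
Enumerate nonzero differences d = a - a' with a > a' (then include -d):
Positive differences: {1, 2, 4, 5, 6, 7, 8, 9, 10, 11, 12, 16, 18}
Full difference set: {0} ∪ (positive diffs) ∪ (negative diffs).
|A - A| = 1 + 2·13 = 27 (matches direct enumeration: 27).

|A - A| = 27


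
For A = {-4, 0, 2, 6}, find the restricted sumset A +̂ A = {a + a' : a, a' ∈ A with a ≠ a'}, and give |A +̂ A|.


Restricted sumset: A +̂ A = {a + a' : a ∈ A, a' ∈ A, a ≠ a'}.
Equivalently, take A + A and drop any sum 2a that is achievable ONLY as a + a for a ∈ A (i.e. sums representable only with equal summands).
Enumerate pairs (a, a') with a < a' (symmetric, so each unordered pair gives one sum; this covers all a ≠ a'):
  -4 + 0 = -4
  -4 + 2 = -2
  -4 + 6 = 2
  0 + 2 = 2
  0 + 6 = 6
  2 + 6 = 8
Collected distinct sums: {-4, -2, 2, 6, 8}
|A +̂ A| = 5
(Reference bound: |A +̂ A| ≥ 2|A| - 3 for |A| ≥ 2, with |A| = 4 giving ≥ 5.)

|A +̂ A| = 5


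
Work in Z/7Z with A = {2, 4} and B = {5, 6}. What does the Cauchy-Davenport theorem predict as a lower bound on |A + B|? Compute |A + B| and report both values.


Cauchy-Davenport: |A + B| ≥ min(p, |A| + |B| - 1) for A, B nonempty in Z/pZ.
|A| = 2, |B| = 2, p = 7.
CD lower bound = min(7, 2 + 2 - 1) = min(7, 3) = 3.
Compute A + B mod 7 directly:
a = 2: 2+5=0, 2+6=1
a = 4: 4+5=2, 4+6=3
A + B = {0, 1, 2, 3}, so |A + B| = 4.
Verify: 4 ≥ 3? Yes ✓.

CD lower bound = 3, actual |A + B| = 4.


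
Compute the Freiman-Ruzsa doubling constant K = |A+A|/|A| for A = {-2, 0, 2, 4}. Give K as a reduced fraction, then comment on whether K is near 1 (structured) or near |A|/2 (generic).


|A| = 4.
Compute A + A by enumerating all 16 pairs.
A + A = {-4, -2, 0, 2, 4, 6, 8}, so |A + A| = 7.
K = |A + A| / |A| = 7/4 (already in lowest terms) ≈ 1.7500.
Reference: AP of size 4 gives K = 7/4 ≈ 1.7500; a fully generic set of size 4 gives K ≈ 2.5000.

|A| = 4, |A + A| = 7, K = 7/4.
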